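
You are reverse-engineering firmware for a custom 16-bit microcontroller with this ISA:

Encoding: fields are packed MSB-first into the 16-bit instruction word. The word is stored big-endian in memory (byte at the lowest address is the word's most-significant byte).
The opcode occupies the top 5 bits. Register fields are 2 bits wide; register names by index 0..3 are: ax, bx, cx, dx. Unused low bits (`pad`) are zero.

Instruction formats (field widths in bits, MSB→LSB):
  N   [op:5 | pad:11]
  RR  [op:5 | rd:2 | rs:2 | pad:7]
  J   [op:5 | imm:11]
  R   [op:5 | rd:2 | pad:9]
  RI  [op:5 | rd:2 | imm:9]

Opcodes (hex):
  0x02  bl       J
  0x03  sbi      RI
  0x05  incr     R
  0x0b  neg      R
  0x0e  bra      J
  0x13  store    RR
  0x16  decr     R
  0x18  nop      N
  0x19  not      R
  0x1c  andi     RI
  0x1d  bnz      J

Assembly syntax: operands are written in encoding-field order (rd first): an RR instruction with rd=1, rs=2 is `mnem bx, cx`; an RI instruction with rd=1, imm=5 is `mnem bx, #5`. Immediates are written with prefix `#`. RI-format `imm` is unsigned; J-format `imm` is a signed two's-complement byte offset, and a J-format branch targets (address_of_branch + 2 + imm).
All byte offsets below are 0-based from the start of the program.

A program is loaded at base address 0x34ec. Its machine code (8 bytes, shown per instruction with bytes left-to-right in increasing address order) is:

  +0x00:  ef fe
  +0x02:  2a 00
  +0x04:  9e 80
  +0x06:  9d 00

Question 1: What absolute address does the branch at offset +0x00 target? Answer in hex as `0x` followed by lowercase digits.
@+00  big-endian(ef fe) = 0xeffe
  opcode bits[15:11]=0x1d: bnz/J
  [10:0] imm=2046 (s11→-2) = #-2
  target = base 0x34ec + off 0x00 + 2 + imm -2 = 0x34ec

0x34ec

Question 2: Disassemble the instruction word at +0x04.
[04] 9e 80 → 0x9e80
  op=0x9e80>>11=0x13 ⇒ store (RR)
  rd@[10:9]=0x3 ⇒ dx
  rs@[8:7]=0x1 ⇒ bx

store dx, bx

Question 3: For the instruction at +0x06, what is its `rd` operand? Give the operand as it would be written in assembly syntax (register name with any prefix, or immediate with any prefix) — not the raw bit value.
cx

off 0x06: read 9d 00 as big → 0x9d00
  opcode bits[15:11]=0x13: store/RR
  rd@[10:9]=0x2 ⇒ cx
  rs@[8:7]=0x2 ⇒ cx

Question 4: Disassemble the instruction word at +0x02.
incr bx

[02] 2a 00 → 0x2a00
  top 5b → 0x5 → incr [R]
  rd@[10:9]=0x1 ⇒ bx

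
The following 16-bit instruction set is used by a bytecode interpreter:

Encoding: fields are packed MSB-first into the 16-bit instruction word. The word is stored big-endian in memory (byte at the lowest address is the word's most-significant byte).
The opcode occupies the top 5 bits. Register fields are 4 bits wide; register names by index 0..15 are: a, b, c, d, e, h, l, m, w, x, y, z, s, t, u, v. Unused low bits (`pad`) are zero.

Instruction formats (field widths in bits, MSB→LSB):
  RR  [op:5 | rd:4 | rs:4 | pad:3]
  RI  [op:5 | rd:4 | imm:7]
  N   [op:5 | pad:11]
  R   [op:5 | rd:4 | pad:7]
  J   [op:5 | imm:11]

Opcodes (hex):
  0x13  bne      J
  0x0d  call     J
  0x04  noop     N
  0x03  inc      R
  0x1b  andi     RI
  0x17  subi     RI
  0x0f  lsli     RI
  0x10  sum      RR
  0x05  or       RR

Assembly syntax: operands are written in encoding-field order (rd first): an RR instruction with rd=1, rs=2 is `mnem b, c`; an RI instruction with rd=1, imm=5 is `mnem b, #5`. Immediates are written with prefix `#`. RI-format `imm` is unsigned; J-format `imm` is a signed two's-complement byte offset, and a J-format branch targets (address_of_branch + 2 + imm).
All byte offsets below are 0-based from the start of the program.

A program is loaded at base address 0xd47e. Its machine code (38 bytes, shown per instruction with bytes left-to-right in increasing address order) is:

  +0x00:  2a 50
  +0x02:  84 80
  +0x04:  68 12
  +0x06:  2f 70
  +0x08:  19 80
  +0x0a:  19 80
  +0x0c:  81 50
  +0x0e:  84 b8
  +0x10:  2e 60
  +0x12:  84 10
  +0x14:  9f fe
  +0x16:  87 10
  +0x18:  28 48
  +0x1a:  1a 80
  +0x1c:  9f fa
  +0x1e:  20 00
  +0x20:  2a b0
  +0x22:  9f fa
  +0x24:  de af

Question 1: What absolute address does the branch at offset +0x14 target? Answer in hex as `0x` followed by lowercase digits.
+0x14: 9f fe ⇒ word 0x9ffe (big)
  op=0x9ffe>>11=0x13 ⇒ bne (J)
  imm@[10:0]=0x7fe (s11→-2) ⇒ #-2
  target = base 0xd47e + off 0x14 + 2 + imm -2 = 0xd492

0xd492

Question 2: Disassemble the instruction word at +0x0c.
[0c] 81 50 → 0x8150
  top 5b → 0x10 → sum [RR]
  rd: (w>>7)&0xf=0x2 → c
  rs: (w>>3)&0xf=0xa → y

sum c, y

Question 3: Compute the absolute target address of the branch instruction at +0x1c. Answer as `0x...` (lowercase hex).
0xd496

+0x1c: 9f fa ⇒ word 0x9ffa (big)
  opcode bits[15:11]=0x13: bne/J
  [10:0] imm=2042 (s11→-6) = #-6
  target = base 0xd47e + off 0x1c + 2 + imm -6 = 0xd496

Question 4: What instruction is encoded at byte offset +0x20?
+0x20: 2a b0 ⇒ word 0x2ab0 (big)
  top 5b → 0x5 → or [RR]
  rd@[10:7]=0x5 ⇒ h
  rs@[6:3]=0x6 ⇒ l

or h, l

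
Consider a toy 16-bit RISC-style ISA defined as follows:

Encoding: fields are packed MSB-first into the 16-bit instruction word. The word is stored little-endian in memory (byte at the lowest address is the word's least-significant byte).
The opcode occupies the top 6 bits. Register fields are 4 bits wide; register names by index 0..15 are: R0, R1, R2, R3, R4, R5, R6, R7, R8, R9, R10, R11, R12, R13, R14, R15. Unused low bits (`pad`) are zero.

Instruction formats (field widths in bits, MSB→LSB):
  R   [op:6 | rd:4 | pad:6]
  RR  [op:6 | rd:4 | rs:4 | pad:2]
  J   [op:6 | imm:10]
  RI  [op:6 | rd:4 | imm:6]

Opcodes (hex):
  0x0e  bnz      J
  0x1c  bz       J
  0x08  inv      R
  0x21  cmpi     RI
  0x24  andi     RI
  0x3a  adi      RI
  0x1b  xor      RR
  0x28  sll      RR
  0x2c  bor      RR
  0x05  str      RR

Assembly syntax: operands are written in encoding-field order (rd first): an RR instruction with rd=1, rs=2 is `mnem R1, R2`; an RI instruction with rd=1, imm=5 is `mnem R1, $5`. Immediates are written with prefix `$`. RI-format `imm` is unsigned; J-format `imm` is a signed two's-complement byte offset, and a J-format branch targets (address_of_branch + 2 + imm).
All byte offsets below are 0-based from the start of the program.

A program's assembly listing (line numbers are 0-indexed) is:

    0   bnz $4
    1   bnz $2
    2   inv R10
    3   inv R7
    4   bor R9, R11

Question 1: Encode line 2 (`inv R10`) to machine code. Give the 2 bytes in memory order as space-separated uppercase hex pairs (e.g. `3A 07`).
80 22

line 2 (inv): pack op=0x8:6|rd=10:4|pad=0:6 = 0x2280; little→ 80 22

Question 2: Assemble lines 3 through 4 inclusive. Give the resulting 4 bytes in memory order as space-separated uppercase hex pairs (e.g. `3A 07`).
C0 21 6C B2

L3: inv op=0x8:6|rd=7:4|pad=0:6 ⇒ 0x21c0 ⇒ little c0 21
L4: bor op=0x2c:6|rd=9:4|rs=11:4|pad=0:2 ⇒ 0xb26c ⇒ little 6c b2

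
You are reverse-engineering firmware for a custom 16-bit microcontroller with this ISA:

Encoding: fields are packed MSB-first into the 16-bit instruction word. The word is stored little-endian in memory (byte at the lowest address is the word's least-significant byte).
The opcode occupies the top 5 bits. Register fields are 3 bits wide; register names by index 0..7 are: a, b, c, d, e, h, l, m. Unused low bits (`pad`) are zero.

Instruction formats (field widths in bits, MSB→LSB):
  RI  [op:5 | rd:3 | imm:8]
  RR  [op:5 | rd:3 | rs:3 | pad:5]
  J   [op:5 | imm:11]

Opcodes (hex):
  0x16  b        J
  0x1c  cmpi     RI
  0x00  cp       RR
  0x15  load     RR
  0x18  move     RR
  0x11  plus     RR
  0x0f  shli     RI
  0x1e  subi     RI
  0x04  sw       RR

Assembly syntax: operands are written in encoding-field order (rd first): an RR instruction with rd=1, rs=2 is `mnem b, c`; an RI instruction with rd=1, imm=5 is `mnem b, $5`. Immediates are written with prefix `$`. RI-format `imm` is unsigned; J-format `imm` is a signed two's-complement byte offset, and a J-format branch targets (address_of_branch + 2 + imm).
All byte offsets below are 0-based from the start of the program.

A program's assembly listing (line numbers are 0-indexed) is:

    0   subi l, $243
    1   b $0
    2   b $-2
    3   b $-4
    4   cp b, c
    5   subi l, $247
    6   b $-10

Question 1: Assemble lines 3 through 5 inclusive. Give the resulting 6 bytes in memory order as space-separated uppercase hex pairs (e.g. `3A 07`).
FC B7 40 01 F7 F6

3. b fields op=0x16:5|imm=-4:11 → word b7fch → fc b7
4. cp fields op=0x0:5|rd=1:3|rs=2:3|pad=0:5 → word 0140h → 40 01
5. subi fields op=0x1e:5|rd=6:3|imm=247:8 → word f6f7h → f7 f6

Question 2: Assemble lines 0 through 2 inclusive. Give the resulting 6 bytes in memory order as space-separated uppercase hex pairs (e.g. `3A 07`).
F3 F6 00 B0 FE B7

0. subi fields op=0x1e:5|rd=6:3|imm=243:8 → word f6f3h → f3 f6
1. b fields op=0x16:5|imm=0:11 → word b000h → 00 b0
2. b fields op=0x16:5|imm=-2:11 → word b7feh → fe b7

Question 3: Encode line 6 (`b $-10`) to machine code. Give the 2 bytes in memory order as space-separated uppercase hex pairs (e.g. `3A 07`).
L6: b op=0x16:5|imm=-10:11 ⇒ 0xb7f6 ⇒ little f6 b7

F6 B7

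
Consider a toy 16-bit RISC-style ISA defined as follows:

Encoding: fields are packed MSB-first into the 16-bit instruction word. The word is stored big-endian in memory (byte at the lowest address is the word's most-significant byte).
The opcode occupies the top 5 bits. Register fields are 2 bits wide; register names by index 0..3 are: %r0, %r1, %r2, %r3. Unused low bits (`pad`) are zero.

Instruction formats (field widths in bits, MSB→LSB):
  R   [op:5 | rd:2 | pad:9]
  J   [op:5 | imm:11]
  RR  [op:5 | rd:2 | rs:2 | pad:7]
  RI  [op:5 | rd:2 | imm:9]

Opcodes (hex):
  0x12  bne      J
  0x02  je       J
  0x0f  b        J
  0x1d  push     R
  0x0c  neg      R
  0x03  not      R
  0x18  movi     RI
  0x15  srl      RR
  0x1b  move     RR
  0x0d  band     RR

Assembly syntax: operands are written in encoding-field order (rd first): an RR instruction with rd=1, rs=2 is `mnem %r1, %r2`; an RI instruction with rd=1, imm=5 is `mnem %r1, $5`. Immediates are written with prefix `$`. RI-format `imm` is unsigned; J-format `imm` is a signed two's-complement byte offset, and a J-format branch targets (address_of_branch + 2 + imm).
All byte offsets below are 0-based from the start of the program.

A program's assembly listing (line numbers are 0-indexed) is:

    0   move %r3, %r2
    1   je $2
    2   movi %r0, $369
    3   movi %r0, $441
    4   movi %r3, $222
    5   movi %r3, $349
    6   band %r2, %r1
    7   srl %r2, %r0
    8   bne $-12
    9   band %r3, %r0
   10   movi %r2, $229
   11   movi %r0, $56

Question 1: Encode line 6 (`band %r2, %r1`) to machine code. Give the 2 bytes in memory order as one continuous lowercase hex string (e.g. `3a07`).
6. band fields op=0xd:5|rd=2:2|rs=1:2|pad=0:7 → word 6c80h → 6c 80

6c80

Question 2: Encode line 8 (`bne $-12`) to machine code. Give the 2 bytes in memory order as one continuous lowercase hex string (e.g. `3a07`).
97f4

L8: bne op=0x12:5|imm=-12:11 ⇒ 0x97f4 ⇒ big 97 f4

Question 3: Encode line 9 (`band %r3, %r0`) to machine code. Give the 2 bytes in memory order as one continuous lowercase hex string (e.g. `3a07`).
6e00

line 9 (band): pack op=0xd:5|rd=3:2|rs=0:2|pad=0:7 = 0x6e00; big→ 6e 00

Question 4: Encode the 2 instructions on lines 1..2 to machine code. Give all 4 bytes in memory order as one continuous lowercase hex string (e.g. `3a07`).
1. je fields op=0x2:5|imm=2:11 → word 1002h → 10 02
2. movi fields op=0x18:5|rd=0:2|imm=369:9 → word c171h → c1 71

1002c171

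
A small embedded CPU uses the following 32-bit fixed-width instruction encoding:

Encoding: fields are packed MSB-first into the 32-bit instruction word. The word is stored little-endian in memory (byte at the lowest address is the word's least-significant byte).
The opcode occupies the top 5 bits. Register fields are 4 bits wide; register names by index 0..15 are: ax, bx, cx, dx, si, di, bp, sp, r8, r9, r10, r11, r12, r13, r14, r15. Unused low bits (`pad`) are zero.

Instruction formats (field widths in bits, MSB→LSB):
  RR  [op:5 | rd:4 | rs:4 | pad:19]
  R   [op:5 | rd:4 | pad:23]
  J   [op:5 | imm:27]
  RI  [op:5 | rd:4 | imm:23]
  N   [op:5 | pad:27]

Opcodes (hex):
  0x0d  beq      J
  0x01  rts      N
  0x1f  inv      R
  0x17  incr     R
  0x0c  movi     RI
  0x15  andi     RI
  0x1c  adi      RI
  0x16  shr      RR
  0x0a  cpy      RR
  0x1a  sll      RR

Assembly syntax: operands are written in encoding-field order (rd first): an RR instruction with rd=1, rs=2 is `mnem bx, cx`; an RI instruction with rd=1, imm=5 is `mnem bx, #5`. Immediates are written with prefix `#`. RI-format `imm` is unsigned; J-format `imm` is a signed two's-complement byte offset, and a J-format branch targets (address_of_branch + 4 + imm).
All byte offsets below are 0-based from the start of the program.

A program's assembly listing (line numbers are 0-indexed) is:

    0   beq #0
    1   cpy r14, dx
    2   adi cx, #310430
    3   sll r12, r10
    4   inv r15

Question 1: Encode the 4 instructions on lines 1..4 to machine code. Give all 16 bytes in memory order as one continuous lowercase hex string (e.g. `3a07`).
000018579ebc04e1000050d6000080ff

L1: cpy op=0xa:5|rd=14:4|rs=3:4|pad=0:19 ⇒ 0x57180000 ⇒ little 00 00 18 57
L2: adi op=0x1c:5|rd=2:4|imm=310430:23 ⇒ 0xe104bc9e ⇒ little 9e bc 04 e1
L3: sll op=0x1a:5|rd=12:4|rs=10:4|pad=0:19 ⇒ 0xd6500000 ⇒ little 00 00 50 d6
L4: inv op=0x1f:5|rd=15:4|pad=0:23 ⇒ 0xff800000 ⇒ little 00 00 80 ff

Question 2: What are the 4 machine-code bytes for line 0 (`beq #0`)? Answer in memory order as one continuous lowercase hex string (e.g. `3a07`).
00000068

0. beq fields op=0xd:5|imm=0:27 → word 68000000h → 00 00 00 68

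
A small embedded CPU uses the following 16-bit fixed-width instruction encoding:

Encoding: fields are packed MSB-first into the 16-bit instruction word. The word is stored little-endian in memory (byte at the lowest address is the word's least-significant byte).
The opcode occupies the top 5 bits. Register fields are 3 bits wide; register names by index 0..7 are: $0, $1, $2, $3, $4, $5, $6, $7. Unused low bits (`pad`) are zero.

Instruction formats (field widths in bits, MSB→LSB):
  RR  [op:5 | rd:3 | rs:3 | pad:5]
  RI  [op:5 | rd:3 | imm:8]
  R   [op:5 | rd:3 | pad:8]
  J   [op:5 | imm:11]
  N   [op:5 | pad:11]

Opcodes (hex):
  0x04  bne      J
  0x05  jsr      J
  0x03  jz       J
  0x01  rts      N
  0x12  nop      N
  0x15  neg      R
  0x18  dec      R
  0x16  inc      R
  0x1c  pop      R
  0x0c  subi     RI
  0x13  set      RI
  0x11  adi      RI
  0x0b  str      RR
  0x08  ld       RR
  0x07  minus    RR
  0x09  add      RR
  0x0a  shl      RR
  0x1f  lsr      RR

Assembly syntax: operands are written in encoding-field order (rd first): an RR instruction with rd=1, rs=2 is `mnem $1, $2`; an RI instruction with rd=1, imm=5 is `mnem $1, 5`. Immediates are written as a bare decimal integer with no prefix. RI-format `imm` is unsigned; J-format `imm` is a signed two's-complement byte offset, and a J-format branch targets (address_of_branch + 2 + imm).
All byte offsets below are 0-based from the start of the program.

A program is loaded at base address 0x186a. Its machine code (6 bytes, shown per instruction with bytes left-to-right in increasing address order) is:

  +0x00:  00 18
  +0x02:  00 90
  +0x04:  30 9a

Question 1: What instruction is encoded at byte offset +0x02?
off 0x02: read 00 90 as little → 0x9000
  top 5b → 0x12 → nop [N]

nop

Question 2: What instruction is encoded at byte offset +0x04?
off 0x04: read 30 9a as little → 0x9a30
  top 5b → 0x13 → set [RI]
  rd: (w>>8)&0x7=0x2 → $2
  imm: (w>>0)&0xff=0x30 → 48

set $2, 48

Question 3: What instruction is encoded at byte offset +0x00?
jz 0

+0x00: 00 18 ⇒ word 0x1800 (little)
  opcode bits[15:11]=0x3: jz/J
  [10:0] imm=0 = 0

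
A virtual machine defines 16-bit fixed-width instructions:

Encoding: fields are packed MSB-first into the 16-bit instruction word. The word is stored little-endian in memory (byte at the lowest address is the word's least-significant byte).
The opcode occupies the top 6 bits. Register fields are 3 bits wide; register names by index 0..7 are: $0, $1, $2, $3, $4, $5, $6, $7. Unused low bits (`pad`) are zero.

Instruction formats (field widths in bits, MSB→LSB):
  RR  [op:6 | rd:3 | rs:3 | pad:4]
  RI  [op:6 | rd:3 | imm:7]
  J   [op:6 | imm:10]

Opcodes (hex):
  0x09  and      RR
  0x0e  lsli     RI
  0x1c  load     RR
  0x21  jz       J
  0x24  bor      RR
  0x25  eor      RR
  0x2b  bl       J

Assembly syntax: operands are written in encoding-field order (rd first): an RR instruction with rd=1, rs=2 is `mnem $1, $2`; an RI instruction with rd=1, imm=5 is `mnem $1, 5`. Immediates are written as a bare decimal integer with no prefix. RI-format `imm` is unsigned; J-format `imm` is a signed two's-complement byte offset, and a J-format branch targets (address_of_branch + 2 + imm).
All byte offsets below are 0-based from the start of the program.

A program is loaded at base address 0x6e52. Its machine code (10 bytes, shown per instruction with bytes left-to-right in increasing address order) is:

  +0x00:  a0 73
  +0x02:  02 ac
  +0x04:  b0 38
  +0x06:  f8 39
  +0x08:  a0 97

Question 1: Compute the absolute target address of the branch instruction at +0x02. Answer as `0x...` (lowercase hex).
0x6e58

[02] 02 ac → 0xac02
  opcode bits[15:10]=0x2b: bl/J
  imm@[9:0]=0x2 ⇒ 2
  target = base 0x6e52 + off 0x02 + 2 + imm 2 = 0x6e58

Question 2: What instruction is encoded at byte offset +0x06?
lsli $3, 120

off 0x06: read f8 39 as little → 0x39f8
  op=0x39f8>>10=0xe ⇒ lsli (RI)
  rd: (w>>7)&0x7=0x3 → $3
  imm: (w>>0)&0x7f=0x78 → 120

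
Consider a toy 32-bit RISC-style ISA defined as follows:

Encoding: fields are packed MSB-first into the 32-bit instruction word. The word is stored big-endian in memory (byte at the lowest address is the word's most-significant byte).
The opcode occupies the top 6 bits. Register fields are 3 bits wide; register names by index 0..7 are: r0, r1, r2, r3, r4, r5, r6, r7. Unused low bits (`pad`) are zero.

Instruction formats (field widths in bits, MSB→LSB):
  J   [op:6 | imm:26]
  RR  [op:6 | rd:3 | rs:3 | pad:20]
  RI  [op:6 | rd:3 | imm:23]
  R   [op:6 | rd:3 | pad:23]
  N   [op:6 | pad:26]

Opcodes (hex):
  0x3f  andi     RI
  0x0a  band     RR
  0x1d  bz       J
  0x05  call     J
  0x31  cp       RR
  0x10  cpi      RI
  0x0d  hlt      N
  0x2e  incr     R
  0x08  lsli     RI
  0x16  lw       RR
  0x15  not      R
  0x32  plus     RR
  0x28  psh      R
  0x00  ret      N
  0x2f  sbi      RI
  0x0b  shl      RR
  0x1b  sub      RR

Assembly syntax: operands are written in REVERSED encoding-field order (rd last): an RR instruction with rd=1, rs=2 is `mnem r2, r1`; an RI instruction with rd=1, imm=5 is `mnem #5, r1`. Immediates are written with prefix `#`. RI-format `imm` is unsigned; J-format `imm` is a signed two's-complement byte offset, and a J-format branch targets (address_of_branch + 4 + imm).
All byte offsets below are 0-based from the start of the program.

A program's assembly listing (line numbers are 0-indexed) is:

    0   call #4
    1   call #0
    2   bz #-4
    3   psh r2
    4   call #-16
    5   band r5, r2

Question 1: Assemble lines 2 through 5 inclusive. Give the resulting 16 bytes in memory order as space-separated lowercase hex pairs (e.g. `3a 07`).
77 ff ff fc a1 00 00 00 17 ff ff f0 29 50 00 00

line 2 (bz): pack op=0x1d:6|imm=-4:26 = 0x77fffffc; big→ 77 ff ff fc
line 3 (psh): pack op=0x28:6|rd=2:3|pad=0:23 = 0xa1000000; big→ a1 00 00 00
line 4 (call): pack op=0x5:6|imm=-16:26 = 0x17fffff0; big→ 17 ff ff f0
line 5 (band): pack op=0xa:6|rd=2:3|rs=5:3|pad=0:20 = 0x29500000; big→ 29 50 00 00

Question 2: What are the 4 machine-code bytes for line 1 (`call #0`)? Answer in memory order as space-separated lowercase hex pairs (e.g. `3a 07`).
line 1 (call): pack op=0x5:6|imm=0:26 = 0x14000000; big→ 14 00 00 00

14 00 00 00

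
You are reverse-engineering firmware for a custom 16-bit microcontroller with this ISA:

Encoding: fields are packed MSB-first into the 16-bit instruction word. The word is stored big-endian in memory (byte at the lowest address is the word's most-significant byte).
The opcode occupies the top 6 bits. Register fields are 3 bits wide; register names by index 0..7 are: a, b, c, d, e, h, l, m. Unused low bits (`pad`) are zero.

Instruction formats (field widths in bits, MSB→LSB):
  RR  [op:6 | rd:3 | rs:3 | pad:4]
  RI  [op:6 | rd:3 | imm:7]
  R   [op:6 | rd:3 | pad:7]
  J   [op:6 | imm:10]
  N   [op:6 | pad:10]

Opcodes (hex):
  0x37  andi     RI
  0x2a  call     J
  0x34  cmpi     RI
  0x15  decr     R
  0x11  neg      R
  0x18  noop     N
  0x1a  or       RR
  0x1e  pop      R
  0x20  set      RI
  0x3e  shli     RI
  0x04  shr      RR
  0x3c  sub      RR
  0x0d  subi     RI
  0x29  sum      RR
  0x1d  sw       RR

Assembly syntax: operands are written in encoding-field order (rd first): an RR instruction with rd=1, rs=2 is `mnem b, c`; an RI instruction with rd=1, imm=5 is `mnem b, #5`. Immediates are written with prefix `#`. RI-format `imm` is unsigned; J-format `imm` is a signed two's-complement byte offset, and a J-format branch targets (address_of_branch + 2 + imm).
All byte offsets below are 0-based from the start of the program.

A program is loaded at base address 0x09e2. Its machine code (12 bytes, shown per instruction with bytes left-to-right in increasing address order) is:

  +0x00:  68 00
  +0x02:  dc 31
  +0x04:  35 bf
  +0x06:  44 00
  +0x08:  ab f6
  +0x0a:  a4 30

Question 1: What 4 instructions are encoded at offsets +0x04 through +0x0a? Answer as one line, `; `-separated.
subi d, #63; neg a; call #-10; sum a, d

[04] 35 bf → 0x35bf
  opcode bits[15:10]=0xd: subi/RI
  rd@[9:7]=0x3 ⇒ d
  imm@[6:0]=0x3f ⇒ #63
[06] 44 00 → 0x4400
  opcode bits[15:10]=0x11: neg/R
  rd@[9:7]=0x0 ⇒ a
[08] ab f6 → 0xabf6
  opcode bits[15:10]=0x2a: call/J
  imm@[9:0]=0x3f6 (s10→-10) ⇒ #-10
[0a] a4 30 → 0xa430
  opcode bits[15:10]=0x29: sum/RR
  rd@[9:7]=0x0 ⇒ a
  rs@[6:4]=0x3 ⇒ d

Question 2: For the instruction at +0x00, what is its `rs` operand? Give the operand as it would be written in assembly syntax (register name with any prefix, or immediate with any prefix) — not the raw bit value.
a

off 0x00: read 68 00 as big → 0x6800
  opcode bits[15:10]=0x1a: or/RR
  rd@[9:7]=0x0 ⇒ a
  rs@[6:4]=0x0 ⇒ a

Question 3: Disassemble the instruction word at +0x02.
andi a, #49

off 0x02: read dc 31 as big → 0xdc31
  top 6b → 0x37 → andi [RI]
  rd@[9:7]=0x0 ⇒ a
  imm@[6:0]=0x31 ⇒ #49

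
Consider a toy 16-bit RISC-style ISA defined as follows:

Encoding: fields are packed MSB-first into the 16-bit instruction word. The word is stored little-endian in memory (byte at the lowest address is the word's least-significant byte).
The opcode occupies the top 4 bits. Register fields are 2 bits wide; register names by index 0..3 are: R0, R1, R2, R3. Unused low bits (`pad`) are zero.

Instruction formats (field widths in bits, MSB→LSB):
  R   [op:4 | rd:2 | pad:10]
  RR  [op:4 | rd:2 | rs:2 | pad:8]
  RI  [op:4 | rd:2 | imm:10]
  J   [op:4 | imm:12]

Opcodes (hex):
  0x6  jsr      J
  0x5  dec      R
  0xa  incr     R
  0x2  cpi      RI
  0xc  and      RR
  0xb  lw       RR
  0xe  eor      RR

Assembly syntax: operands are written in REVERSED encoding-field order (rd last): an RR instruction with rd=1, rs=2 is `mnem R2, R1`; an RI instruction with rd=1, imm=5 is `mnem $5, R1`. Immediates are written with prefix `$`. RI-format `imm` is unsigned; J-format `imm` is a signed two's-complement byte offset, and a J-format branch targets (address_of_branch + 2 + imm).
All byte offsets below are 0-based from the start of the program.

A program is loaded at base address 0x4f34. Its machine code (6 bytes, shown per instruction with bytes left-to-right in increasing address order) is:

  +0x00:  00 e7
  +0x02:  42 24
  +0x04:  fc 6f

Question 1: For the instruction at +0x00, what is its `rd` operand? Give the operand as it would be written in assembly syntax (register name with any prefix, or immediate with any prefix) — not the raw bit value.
R1

@+00  little-endian(00 e7) = 0xe700
  opcode bits[15:12]=0xe: eor/RR
  rd@[11:10]=0x1 ⇒ R1
  rs@[9:8]=0x3 ⇒ R3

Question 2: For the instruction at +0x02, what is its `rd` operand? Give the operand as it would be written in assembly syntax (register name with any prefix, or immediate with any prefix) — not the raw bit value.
R1

off 0x02: read 42 24 as little → 0x2442
  op=0x2442>>12=0x2 ⇒ cpi (RI)
  rd: (w>>10)&0x3=0x1 → R1
  imm: (w>>0)&0x3ff=0x42 → $66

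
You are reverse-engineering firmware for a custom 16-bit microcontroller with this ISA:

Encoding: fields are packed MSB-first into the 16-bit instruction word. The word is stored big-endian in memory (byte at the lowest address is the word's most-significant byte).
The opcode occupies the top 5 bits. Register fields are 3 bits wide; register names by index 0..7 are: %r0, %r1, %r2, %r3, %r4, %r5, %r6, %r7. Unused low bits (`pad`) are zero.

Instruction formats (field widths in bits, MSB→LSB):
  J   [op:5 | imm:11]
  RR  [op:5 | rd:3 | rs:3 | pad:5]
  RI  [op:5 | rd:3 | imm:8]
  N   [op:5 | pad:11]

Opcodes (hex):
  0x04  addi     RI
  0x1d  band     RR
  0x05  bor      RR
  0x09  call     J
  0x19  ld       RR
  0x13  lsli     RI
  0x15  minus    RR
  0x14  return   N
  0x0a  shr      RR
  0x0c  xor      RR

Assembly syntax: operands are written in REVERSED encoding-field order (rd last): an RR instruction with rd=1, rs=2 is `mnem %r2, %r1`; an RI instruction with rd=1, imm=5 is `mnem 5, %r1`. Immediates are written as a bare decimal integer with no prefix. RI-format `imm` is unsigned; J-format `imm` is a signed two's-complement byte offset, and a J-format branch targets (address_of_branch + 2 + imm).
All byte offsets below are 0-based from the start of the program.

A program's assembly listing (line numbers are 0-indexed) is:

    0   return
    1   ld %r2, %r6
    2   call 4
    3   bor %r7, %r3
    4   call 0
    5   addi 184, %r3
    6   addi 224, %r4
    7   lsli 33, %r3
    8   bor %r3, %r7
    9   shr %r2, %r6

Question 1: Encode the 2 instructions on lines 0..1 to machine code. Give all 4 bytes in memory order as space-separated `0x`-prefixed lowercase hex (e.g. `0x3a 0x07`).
0xa0 0x00 0xce 0x40

L0: return op=0x14:5|pad=0:11 ⇒ 0xa000 ⇒ big a0 00
L1: ld op=0x19:5|rd=6:3|rs=2:3|pad=0:5 ⇒ 0xce40 ⇒ big ce 40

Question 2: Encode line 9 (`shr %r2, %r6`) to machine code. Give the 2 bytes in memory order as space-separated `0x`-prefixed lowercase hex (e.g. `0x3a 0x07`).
0x56 0x40

line 9 (shr): pack op=0xa:5|rd=6:3|rs=2:3|pad=0:5 = 0x5640; big→ 56 40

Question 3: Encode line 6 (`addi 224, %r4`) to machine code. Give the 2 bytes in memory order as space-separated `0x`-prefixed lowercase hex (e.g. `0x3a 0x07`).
6. addi fields op=0x4:5|rd=4:3|imm=224:8 → word 24e0h → 24 e0

0x24 0xe0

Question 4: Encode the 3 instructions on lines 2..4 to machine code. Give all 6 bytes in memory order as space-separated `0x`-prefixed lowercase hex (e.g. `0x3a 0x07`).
L2: call op=0x9:5|imm=4:11 ⇒ 0x4804 ⇒ big 48 04
L3: bor op=0x5:5|rd=3:3|rs=7:3|pad=0:5 ⇒ 0x2be0 ⇒ big 2b e0
L4: call op=0x9:5|imm=0:11 ⇒ 0x4800 ⇒ big 48 00

0x48 0x04 0x2b 0xe0 0x48 0x00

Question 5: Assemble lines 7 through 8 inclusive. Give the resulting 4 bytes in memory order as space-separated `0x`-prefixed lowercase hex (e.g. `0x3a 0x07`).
line 7 (lsli): pack op=0x13:5|rd=3:3|imm=33:8 = 0x9b21; big→ 9b 21
line 8 (bor): pack op=0x5:5|rd=7:3|rs=3:3|pad=0:5 = 0x2f60; big→ 2f 60

0x9b 0x21 0x2f 0x60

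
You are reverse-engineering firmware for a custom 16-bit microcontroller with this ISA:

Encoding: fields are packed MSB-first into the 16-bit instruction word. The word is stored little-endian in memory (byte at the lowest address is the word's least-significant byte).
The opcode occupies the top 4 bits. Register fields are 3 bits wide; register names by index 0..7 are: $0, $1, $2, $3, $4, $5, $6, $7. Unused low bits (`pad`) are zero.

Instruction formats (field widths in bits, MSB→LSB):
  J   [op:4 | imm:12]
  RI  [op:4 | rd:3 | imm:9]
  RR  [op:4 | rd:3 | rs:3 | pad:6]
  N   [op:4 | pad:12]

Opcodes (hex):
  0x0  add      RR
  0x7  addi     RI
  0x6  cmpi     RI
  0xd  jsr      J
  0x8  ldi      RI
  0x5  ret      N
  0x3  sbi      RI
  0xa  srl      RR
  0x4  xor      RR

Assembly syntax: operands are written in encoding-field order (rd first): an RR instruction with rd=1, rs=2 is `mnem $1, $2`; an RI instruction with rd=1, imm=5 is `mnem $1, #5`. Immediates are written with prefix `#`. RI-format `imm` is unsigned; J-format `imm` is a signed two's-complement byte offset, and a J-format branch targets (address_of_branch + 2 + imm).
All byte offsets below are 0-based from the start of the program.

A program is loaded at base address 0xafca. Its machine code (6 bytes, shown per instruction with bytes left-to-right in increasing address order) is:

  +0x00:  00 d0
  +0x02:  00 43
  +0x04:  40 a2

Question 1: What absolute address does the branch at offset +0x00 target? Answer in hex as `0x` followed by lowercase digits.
0xafcc

@+00  little-endian(00 d0) = 0xd000
  op=0xd000>>12=0xd ⇒ jsr (J)
  [11:0] imm=0 = #0
  target = base 0xafca + off 0x00 + 2 + imm 0 = 0xafcc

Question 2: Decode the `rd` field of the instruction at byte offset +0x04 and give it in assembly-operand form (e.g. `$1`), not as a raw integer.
@+04  little-endian(40 a2) = 0xa240
  opcode bits[15:12]=0xa: srl/RR
  rd@[11:9]=0x1 ⇒ $1
  rs@[8:6]=0x1 ⇒ $1

$1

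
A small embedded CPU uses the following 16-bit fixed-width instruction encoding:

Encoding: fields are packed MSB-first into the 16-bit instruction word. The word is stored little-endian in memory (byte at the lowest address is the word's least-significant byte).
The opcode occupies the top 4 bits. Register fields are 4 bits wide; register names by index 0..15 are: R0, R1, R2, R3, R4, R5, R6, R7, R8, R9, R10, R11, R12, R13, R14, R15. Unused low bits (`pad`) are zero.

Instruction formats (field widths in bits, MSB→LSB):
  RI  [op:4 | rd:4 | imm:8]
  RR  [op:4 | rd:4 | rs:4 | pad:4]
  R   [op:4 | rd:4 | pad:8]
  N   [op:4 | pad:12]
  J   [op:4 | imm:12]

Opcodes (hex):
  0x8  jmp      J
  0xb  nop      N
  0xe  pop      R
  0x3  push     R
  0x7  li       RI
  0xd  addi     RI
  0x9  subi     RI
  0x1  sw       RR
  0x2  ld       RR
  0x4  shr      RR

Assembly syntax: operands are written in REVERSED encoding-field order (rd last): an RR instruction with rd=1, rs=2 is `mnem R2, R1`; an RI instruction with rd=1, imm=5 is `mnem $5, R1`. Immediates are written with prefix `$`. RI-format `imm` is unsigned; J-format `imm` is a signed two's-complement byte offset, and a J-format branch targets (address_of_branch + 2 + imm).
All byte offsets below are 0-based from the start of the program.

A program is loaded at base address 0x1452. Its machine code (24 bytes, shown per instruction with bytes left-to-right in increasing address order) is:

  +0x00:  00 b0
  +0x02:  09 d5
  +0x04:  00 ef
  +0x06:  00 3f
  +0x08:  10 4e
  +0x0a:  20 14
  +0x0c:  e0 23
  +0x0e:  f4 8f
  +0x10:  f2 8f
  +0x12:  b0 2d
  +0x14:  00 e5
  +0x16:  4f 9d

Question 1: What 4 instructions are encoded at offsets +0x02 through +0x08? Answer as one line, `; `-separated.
addi $9, R5; pop R15; push R15; shr R1, R14

[02] 09 d5 → 0xd509
  opcode bits[15:12]=0xd: addi/RI
  rd: (w>>8)&0xf=0x5 → R5
  imm: (w>>0)&0xff=0x9 → $9
[04] 00 ef → 0xef00
  opcode bits[15:12]=0xe: pop/R
  rd: (w>>8)&0xf=0xf → R15
[06] 00 3f → 0x3f00
  opcode bits[15:12]=0x3: push/R
  rd: (w>>8)&0xf=0xf → R15
[08] 10 4e → 0x4e10
  opcode bits[15:12]=0x4: shr/RR
  rd: (w>>8)&0xf=0xe → R14
  rs: (w>>4)&0xf=0x1 → R1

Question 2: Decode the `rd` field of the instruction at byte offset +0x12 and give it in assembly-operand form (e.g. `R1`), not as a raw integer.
[12] b0 2d → 0x2db0
  top 4b → 0x2 → ld [RR]
  rd: (w>>8)&0xf=0xd → R13
  rs: (w>>4)&0xf=0xb → R11

R13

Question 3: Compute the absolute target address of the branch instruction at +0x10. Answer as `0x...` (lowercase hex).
off 0x10: read f2 8f as little → 0x8ff2
  opcode bits[15:12]=0x8: jmp/J
  [11:0] imm=4082 (s12→-14) = $-14
  target = base 0x1452 + off 0x10 + 2 + imm -14 = 0x1456

0x1456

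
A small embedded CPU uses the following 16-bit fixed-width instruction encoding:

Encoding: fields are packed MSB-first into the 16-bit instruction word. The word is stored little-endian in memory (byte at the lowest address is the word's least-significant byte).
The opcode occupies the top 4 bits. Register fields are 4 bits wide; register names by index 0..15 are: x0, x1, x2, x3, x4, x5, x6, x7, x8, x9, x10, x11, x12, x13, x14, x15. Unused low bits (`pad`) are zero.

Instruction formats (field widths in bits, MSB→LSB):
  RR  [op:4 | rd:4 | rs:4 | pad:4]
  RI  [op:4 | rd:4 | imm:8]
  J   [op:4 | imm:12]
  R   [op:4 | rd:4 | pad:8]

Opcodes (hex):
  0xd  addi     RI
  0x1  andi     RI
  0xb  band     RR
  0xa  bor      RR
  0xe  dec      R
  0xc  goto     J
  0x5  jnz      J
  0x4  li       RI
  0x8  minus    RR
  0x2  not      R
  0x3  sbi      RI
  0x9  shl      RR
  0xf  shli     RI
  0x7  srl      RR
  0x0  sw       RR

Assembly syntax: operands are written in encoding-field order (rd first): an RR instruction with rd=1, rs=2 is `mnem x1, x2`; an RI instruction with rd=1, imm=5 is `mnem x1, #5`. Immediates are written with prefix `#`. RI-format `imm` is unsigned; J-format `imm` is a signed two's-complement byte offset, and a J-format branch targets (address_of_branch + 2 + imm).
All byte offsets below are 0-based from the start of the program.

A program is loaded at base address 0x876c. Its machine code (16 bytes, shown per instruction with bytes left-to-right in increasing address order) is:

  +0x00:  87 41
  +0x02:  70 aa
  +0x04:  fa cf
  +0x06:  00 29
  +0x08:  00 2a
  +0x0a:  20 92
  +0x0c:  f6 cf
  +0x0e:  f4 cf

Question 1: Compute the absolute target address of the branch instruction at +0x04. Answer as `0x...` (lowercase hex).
off 0x04: read fa cf as little → 0xcffa
  op=0xcffa>>12=0xc ⇒ goto (J)
  imm@[11:0]=0xffa (s12→-6) ⇒ #-6
  target = base 0x876c + off 0x04 + 2 + imm -6 = 0x876c

0x876c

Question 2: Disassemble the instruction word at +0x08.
off 0x08: read 00 2a as little → 0x2a00
  top 4b → 0x2 → not [R]
  rd@[11:8]=0xa ⇒ x10

not x10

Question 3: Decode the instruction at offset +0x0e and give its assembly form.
off 0x0e: read f4 cf as little → 0xcff4
  top 4b → 0xc → goto [J]
  imm: (w>>0)&0xfff=0xff4 (s12→-12) → #-12

goto #-12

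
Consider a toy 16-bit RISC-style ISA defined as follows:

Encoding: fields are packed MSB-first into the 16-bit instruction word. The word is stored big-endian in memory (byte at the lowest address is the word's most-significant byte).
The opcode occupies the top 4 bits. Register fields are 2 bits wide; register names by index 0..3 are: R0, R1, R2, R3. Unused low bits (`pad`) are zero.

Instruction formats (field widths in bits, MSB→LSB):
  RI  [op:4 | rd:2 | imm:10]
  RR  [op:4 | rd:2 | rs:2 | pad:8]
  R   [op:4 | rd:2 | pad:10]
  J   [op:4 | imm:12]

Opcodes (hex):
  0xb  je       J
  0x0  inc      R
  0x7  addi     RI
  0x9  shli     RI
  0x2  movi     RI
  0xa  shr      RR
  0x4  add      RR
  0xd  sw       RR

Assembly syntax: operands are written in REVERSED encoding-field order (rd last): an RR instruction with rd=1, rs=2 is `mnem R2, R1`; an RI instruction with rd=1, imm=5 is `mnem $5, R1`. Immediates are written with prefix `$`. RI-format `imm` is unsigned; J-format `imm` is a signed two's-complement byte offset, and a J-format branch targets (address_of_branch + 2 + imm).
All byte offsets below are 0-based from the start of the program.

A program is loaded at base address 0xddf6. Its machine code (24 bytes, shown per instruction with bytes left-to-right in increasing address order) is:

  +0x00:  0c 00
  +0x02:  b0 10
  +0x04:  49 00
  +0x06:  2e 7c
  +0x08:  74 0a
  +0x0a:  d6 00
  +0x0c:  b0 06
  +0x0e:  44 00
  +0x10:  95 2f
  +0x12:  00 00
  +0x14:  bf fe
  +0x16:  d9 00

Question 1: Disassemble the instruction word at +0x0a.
sw R2, R1

off 0x0a: read d6 00 as big → 0xd600
  top 4b → 0xd → sw [RR]
  [11:10] rd=1 = R1
  [9:8] rs=2 = R2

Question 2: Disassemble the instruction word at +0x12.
inc R0

[12] 00 00 → 0x0000
  op=0x0000>>12=0x0 ⇒ inc (R)
  [11:10] rd=0 = R0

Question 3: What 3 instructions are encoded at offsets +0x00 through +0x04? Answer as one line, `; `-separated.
@+00  big-endian(0c 00) = 0x0c00
  opcode bits[15:12]=0x0: inc/R
  rd: (w>>10)&0x3=0x3 → R3
@+02  big-endian(b0 10) = 0xb010
  opcode bits[15:12]=0xb: je/J
  imm: (w>>0)&0xfff=0x10 → $16
@+04  big-endian(49 00) = 0x4900
  opcode bits[15:12]=0x4: add/RR
  rd: (w>>10)&0x3=0x2 → R2
  rs: (w>>8)&0x3=0x1 → R1

inc R3; je $16; add R1, R2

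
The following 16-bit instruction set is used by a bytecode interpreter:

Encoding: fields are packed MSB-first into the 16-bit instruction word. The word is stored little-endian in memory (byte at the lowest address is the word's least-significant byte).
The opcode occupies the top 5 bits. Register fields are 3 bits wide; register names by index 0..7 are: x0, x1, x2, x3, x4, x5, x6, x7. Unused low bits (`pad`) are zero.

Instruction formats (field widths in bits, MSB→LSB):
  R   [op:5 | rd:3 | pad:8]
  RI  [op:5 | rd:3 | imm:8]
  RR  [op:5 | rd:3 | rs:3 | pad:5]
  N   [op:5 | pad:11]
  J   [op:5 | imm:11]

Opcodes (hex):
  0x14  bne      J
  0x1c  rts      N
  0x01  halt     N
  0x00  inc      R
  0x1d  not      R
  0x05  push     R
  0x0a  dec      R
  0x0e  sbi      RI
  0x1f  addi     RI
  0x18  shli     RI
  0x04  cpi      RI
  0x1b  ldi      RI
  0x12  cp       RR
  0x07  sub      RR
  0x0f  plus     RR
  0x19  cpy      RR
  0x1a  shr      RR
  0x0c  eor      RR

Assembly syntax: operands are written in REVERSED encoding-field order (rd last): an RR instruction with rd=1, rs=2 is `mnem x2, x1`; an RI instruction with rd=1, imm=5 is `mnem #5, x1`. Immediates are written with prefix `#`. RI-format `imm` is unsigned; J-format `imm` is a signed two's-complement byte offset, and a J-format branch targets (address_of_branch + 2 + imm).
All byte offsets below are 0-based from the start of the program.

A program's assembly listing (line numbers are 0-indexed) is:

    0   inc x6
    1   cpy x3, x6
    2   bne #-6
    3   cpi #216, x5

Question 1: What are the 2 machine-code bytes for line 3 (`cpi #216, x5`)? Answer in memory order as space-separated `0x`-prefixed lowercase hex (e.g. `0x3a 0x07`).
L3: cpi op=0x4:5|rd=5:3|imm=216:8 ⇒ 0x25d8 ⇒ little d8 25

0xd8 0x25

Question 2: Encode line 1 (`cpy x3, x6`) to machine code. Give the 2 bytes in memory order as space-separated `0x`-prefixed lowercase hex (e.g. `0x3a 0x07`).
0x60 0xce

line 1 (cpy): pack op=0x19:5|rd=6:3|rs=3:3|pad=0:5 = 0xce60; little→ 60 ce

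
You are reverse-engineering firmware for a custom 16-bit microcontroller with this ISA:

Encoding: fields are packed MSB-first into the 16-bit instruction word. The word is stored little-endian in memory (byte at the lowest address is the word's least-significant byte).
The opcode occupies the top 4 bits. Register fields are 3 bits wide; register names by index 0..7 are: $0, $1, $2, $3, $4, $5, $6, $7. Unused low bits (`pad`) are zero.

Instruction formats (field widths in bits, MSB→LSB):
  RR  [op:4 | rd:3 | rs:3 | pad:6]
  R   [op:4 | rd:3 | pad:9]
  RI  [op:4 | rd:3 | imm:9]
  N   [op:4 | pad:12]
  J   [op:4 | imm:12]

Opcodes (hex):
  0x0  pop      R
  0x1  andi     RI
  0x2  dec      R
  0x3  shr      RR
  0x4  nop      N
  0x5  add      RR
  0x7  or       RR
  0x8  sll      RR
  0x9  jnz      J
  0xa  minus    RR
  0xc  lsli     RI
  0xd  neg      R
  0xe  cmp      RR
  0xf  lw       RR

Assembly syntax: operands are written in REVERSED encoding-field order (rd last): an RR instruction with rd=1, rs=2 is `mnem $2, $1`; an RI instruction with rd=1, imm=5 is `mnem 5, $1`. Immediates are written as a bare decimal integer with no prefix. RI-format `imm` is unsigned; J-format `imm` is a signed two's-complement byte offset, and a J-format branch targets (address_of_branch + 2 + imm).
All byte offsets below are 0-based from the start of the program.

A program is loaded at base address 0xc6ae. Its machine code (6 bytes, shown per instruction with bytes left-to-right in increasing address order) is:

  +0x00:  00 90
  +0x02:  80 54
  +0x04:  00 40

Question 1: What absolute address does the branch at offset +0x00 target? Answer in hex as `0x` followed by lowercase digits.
0xc6b0

off 0x00: read 00 90 as little → 0x9000
  top 4b → 0x9 → jnz [J]
  [11:0] imm=0 = 0
  target = base 0xc6ae + off 0x00 + 2 + imm 0 = 0xc6b0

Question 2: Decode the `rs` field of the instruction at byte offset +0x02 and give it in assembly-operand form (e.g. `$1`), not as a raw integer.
[02] 80 54 → 0x5480
  opcode bits[15:12]=0x5: add/RR
  rd@[11:9]=0x2 ⇒ $2
  rs@[8:6]=0x2 ⇒ $2

$2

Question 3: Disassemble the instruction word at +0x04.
+0x04: 00 40 ⇒ word 0x4000 (little)
  opcode bits[15:12]=0x4: nop/N

nop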